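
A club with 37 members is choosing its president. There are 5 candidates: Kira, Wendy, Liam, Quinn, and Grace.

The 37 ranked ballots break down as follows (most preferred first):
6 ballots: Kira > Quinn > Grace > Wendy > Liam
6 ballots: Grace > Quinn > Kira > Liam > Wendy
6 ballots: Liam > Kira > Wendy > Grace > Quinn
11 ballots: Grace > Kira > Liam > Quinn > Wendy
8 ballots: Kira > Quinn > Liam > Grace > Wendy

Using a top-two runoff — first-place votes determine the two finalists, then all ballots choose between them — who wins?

Kira

Round 1 first-place votes: Kira 14, Wendy 0, Liam 6, Quinn 0, Grace 17. Grace and Kira advance.
Runoff: Grace is ranked above Kira on 17 ballots, Kira above Grace on 20.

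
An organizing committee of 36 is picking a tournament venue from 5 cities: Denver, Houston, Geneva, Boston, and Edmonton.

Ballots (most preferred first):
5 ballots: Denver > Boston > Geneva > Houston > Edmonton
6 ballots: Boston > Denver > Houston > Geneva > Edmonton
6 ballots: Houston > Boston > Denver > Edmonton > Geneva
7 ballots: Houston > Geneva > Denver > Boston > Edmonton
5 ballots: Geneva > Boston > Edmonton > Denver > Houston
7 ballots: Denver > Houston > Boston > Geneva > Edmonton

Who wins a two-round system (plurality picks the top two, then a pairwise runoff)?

Denver

Round 1 first-place votes: Denver 12, Houston 13, Geneva 5, Boston 6, Edmonton 0. Houston and Denver advance.
Runoff: Houston is ranked above Denver on 13 ballots, Denver above Houston on 23.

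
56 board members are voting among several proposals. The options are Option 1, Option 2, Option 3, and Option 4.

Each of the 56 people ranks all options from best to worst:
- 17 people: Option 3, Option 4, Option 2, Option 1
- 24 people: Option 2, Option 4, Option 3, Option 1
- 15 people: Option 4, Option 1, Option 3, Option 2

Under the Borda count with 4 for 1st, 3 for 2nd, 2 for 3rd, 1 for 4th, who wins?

Option 1: 17×1 + 24×1 + 15×3 = 86
Option 2: 17×2 + 24×4 + 15×1 = 145
Option 3: 17×4 + 24×2 + 15×2 = 146
Option 4: 17×3 + 24×3 + 15×4 = 183

Option 4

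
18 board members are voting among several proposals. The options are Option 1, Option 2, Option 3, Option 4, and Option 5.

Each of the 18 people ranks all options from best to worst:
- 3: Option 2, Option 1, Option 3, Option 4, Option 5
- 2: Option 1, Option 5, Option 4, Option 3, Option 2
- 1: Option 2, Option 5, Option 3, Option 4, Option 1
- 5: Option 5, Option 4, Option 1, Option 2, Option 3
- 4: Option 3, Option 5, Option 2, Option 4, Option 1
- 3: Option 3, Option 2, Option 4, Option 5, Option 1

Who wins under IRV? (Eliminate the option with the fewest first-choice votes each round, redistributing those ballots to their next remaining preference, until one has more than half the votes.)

Option 3

Round 1: Option 1 2, Option 2 4, Option 3 7, Option 4 0, Option 5 5. Option 4 eliminated.
Round 2: Option 1 2, Option 2 4, Option 3 7, Option 5 5. Option 1 eliminated.
Round 3: Option 2 4, Option 3 7, Option 5 7. Option 2 eliminated.
Round 4: Option 3 10, Option 5 8. Option 3 has a majority (≥10).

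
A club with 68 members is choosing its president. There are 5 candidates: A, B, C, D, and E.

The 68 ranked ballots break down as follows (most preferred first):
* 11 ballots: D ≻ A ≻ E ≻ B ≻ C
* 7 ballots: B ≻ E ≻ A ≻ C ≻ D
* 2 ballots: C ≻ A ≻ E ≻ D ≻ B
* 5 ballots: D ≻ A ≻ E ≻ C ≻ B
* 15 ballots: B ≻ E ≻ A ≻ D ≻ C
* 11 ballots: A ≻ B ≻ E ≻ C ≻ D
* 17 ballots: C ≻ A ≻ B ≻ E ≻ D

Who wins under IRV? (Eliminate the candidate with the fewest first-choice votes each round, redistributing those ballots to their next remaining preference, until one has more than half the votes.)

B

Round 1: A 11, B 22, C 19, D 16, E 0. E eliminated.
Round 2: A 11, B 22, C 19, D 16. A eliminated.
Round 3: B 33, C 19, D 16. D eliminated.
Round 4: B 44, C 24. B has a majority (≥35).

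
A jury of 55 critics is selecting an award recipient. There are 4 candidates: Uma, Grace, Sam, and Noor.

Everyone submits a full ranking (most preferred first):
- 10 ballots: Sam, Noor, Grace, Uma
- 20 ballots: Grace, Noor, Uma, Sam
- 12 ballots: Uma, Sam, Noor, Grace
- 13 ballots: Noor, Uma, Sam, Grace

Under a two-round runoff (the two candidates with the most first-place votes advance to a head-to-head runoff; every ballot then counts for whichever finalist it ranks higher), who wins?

Round 1 first-place votes: Uma 12, Grace 20, Sam 10, Noor 13. Grace and Noor advance.
Runoff: Grace is ranked above Noor on 20 ballots, Noor above Grace on 35.

Noor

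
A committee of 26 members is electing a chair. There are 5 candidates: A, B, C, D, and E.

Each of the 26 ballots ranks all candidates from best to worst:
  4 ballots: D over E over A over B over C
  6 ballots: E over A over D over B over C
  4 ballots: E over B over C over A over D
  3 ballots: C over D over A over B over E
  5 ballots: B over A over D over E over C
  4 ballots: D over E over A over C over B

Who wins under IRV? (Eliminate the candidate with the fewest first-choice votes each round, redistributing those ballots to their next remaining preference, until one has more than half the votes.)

Round 1: A 0, B 5, C 3, D 8, E 10. A eliminated.
Round 2: B 5, C 3, D 8, E 10. C eliminated.
Round 3: B 5, D 11, E 10. B eliminated.
Round 4: D 16, E 10. D has a majority (≥14).

D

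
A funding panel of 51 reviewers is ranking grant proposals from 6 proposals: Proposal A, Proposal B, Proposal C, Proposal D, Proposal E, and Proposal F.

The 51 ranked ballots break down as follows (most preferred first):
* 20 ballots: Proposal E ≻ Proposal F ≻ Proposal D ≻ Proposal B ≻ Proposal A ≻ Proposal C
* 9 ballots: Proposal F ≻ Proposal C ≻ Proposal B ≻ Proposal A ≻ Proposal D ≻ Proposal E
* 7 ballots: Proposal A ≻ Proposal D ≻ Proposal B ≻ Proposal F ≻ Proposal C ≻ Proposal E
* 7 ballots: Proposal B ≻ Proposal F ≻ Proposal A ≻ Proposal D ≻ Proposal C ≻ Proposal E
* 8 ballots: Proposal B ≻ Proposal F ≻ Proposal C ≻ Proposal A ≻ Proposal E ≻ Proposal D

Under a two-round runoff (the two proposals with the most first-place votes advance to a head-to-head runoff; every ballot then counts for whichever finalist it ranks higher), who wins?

Proposal B

Round 1 first-place votes: Proposal A 7, Proposal B 15, Proposal C 0, Proposal D 0, Proposal E 20, Proposal F 9. Proposal E and Proposal B advance.
Runoff: Proposal E is ranked above Proposal B on 20 ballots, Proposal B above Proposal E on 31.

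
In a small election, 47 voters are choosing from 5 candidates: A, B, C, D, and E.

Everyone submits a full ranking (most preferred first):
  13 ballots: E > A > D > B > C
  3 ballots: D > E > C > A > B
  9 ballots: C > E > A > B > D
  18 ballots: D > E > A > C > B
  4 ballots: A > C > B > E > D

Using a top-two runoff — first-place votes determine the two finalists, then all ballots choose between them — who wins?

Round 1 first-place votes: A 4, B 0, C 9, D 21, E 13. D and E advance.
Runoff: D is ranked above E on 21 ballots, E above D on 26.

E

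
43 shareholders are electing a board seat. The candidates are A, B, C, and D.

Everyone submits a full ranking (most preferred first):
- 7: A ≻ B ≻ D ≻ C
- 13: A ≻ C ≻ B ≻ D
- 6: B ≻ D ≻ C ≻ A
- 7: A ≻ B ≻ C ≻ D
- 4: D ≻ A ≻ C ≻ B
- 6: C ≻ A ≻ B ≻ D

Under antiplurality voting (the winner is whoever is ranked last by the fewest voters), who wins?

B

Last-place votes: A 6, B 4, C 7, D 26.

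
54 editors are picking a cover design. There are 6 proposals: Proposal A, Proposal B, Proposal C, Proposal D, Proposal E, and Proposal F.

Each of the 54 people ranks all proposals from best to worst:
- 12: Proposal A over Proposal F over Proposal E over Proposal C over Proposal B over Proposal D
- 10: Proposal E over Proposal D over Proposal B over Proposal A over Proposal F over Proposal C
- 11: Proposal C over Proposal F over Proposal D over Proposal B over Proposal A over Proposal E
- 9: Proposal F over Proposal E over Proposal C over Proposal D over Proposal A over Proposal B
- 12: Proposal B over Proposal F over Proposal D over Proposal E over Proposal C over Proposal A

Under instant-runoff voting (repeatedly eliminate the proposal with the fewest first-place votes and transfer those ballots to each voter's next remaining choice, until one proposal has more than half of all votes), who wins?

Round 1: Proposal A 12, Proposal B 12, Proposal C 11, Proposal D 0, Proposal E 10, Proposal F 9. Proposal D eliminated.
Round 2: Proposal A 12, Proposal B 12, Proposal C 11, Proposal E 10, Proposal F 9. Proposal F eliminated.
Round 3: Proposal A 12, Proposal B 12, Proposal C 11, Proposal E 19. Proposal C eliminated.
Round 4: Proposal A 12, Proposal B 23, Proposal E 19. Proposal A eliminated.
Round 5: Proposal B 23, Proposal E 31. Proposal E has a majority (≥28).

Proposal E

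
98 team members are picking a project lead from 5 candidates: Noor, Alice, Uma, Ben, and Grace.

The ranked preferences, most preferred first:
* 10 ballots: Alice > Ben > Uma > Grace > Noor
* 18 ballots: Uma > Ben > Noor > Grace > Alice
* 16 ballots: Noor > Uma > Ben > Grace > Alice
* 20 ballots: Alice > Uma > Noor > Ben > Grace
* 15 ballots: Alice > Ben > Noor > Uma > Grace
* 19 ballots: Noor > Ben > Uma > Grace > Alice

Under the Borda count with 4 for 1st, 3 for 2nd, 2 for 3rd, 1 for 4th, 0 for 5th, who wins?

Noor: 10×0 + 18×2 + 16×4 + 20×2 + 15×2 + 19×4 = 246
Alice: 10×4 + 18×0 + 16×0 + 20×4 + 15×4 + 19×0 = 180
Uma: 10×2 + 18×4 + 16×3 + 20×3 + 15×1 + 19×2 = 253
Ben: 10×3 + 18×3 + 16×2 + 20×1 + 15×3 + 19×3 = 238
Grace: 10×1 + 18×1 + 16×1 + 20×0 + 15×0 + 19×1 = 63

Uma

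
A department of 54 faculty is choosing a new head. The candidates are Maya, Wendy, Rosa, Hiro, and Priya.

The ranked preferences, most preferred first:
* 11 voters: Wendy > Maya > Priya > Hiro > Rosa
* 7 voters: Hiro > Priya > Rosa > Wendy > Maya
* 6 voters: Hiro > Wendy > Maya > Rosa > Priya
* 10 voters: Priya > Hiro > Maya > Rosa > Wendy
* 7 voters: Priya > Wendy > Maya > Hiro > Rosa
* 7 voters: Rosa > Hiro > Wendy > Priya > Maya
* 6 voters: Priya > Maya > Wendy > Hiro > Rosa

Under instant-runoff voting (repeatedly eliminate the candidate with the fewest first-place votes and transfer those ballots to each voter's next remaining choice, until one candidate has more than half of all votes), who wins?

Round 1: Maya 0, Wendy 11, Rosa 7, Hiro 13, Priya 23. Maya eliminated.
Round 2: Wendy 11, Rosa 7, Hiro 13, Priya 23. Rosa eliminated.
Round 3: Wendy 11, Hiro 20, Priya 23. Wendy eliminated.
Round 4: Hiro 20, Priya 34. Priya has a majority (≥28).

Priya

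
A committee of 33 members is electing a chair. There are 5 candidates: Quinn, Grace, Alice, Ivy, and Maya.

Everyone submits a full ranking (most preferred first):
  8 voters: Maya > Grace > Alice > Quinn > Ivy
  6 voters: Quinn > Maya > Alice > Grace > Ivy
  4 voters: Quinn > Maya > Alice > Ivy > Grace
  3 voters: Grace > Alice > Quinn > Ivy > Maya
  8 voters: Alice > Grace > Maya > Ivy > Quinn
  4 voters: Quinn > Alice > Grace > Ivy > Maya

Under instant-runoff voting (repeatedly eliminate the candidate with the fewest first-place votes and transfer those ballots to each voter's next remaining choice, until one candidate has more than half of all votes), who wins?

Round 1: Quinn 14, Grace 3, Alice 8, Ivy 0, Maya 8. Ivy eliminated.
Round 2: Quinn 14, Grace 3, Alice 8, Maya 8. Grace eliminated.
Round 3: Quinn 14, Alice 11, Maya 8. Maya eliminated.
Round 4: Quinn 14, Alice 19. Alice has a majority (≥17).

Alice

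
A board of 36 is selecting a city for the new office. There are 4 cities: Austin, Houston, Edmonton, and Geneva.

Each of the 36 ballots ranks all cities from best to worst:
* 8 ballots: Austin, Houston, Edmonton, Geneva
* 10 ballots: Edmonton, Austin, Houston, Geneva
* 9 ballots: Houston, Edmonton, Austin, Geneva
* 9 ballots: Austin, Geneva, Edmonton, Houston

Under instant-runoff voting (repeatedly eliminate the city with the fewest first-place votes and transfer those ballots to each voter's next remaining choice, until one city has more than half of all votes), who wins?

Edmonton

Round 1: Austin 17, Houston 9, Edmonton 10, Geneva 0. Geneva eliminated.
Round 2: Austin 17, Houston 9, Edmonton 10. Houston eliminated.
Round 3: Austin 17, Edmonton 19. Edmonton has a majority (≥19).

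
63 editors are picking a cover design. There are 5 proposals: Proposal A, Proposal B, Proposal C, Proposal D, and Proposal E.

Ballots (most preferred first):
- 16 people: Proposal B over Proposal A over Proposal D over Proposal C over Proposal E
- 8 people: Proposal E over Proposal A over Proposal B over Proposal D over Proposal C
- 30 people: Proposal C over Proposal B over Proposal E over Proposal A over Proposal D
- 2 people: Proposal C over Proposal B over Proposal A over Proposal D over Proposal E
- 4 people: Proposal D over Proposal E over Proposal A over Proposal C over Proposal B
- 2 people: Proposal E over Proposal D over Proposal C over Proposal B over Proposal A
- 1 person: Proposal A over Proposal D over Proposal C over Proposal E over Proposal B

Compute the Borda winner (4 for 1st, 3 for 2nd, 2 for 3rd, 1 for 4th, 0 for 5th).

Proposal A: 16×3 + 8×3 + 30×1 + 2×2 + 4×2 + 2×0 + 1×4 = 118
Proposal B: 16×4 + 8×2 + 30×3 + 2×3 + 4×0 + 2×1 + 1×0 = 178
Proposal C: 16×1 + 8×0 + 30×4 + 2×4 + 4×1 + 2×2 + 1×2 = 154
Proposal D: 16×2 + 8×1 + 30×0 + 2×1 + 4×4 + 2×3 + 1×3 = 67
Proposal E: 16×0 + 8×4 + 30×2 + 2×0 + 4×3 + 2×4 + 1×1 = 113

Proposal B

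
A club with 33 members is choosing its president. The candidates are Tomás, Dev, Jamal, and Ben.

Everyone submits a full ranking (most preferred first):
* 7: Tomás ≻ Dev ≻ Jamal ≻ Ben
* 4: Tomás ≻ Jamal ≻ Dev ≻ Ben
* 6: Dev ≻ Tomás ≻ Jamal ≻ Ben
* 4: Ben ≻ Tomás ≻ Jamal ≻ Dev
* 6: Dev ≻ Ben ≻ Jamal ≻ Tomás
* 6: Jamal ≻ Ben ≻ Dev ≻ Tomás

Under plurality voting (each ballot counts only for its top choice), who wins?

Dev

First-place votes: Tomás 11, Dev 12, Jamal 6, Ben 4.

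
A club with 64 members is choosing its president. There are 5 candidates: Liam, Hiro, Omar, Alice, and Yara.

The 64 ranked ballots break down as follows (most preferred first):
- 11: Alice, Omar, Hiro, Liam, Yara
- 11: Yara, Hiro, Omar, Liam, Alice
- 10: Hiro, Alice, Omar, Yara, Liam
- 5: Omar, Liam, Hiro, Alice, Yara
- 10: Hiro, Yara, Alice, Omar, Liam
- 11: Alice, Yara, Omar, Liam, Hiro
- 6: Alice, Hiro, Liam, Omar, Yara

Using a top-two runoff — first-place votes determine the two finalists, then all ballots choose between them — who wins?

Hiro

Round 1 first-place votes: Liam 0, Hiro 20, Omar 5, Alice 28, Yara 11. Alice and Hiro advance.
Runoff: Alice is ranked above Hiro on 28 ballots, Hiro above Alice on 36.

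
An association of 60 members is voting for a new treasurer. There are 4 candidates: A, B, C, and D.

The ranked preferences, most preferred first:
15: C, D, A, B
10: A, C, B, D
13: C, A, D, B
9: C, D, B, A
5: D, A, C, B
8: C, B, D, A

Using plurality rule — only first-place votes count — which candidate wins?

First-place votes: A 10, B 0, C 45, D 5.

C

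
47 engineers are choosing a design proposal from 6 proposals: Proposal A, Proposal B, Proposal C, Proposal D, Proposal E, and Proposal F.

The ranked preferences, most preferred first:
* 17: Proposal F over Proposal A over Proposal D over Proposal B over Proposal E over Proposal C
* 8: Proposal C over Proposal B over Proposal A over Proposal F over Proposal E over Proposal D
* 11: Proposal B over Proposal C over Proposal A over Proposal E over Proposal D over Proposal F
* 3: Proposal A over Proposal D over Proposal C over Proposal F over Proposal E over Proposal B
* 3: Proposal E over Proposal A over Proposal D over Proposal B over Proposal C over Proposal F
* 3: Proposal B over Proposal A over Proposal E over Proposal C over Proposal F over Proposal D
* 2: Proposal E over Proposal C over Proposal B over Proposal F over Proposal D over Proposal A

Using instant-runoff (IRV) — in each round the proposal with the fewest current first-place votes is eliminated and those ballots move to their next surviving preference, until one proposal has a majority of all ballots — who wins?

Proposal B

Round 1: Proposal A 3, Proposal B 14, Proposal C 8, Proposal D 0, Proposal E 5, Proposal F 17. Proposal D eliminated.
Round 2: Proposal A 3, Proposal B 14, Proposal C 8, Proposal E 5, Proposal F 17. Proposal A eliminated.
Round 3: Proposal B 14, Proposal C 11, Proposal E 5, Proposal F 17. Proposal E eliminated.
Round 4: Proposal B 17, Proposal C 13, Proposal F 17. Proposal C eliminated.
Round 5: Proposal B 27, Proposal F 20. Proposal B has a majority (≥24).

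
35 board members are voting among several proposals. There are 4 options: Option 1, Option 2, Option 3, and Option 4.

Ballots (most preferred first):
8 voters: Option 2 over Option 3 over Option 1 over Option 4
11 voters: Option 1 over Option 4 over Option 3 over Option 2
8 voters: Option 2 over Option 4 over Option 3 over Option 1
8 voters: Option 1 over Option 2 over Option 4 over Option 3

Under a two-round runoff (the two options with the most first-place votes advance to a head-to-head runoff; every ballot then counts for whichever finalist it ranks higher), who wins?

Option 1

Round 1 first-place votes: Option 1 19, Option 2 16, Option 3 0, Option 4 0. Option 1 and Option 2 advance.
Runoff: Option 1 is ranked above Option 2 on 19 ballots, Option 2 above Option 1 on 16.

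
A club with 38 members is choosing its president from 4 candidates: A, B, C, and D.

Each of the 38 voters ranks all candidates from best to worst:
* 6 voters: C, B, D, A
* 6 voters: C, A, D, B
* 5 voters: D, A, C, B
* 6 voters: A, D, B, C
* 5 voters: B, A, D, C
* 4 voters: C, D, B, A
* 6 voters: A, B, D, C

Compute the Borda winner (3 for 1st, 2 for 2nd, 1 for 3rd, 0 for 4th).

A

A: 6×0 + 6×2 + 5×2 + 6×3 + 5×2 + 4×0 + 6×3 = 68
B: 6×2 + 6×0 + 5×0 + 6×1 + 5×3 + 4×1 + 6×2 = 49
C: 6×3 + 6×3 + 5×1 + 6×0 + 5×0 + 4×3 + 6×0 = 53
D: 6×1 + 6×1 + 5×3 + 6×2 + 5×1 + 4×2 + 6×1 = 58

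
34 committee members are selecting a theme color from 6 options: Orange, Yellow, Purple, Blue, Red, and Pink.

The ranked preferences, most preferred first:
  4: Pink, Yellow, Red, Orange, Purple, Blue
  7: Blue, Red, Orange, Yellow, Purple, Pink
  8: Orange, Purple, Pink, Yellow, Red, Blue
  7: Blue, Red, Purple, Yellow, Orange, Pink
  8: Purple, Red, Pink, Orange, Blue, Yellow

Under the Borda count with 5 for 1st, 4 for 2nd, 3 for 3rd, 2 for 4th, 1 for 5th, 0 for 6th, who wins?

Red

Orange: 4×2 + 7×3 + 8×5 + 7×1 + 8×2 = 92
Yellow: 4×4 + 7×2 + 8×2 + 7×2 + 8×0 = 60
Purple: 4×1 + 7×1 + 8×4 + 7×3 + 8×5 = 104
Blue: 4×0 + 7×5 + 8×0 + 7×5 + 8×1 = 78
Red: 4×3 + 7×4 + 8×1 + 7×4 + 8×4 = 108
Pink: 4×5 + 7×0 + 8×3 + 7×0 + 8×3 = 68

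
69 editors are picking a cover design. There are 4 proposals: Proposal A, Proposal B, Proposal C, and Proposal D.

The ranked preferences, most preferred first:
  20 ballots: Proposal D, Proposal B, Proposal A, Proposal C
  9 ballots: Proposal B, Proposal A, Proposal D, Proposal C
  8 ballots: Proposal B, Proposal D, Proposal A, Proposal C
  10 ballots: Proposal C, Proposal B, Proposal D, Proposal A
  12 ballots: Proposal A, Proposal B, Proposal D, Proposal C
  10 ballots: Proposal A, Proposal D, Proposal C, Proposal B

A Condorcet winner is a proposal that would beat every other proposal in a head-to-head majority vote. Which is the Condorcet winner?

Proposal B

Proposal B vs Proposal A: 47–22
Proposal B vs Proposal C: 49–20
Proposal B vs Proposal D: 39–30
Proposal B beats every other proposal.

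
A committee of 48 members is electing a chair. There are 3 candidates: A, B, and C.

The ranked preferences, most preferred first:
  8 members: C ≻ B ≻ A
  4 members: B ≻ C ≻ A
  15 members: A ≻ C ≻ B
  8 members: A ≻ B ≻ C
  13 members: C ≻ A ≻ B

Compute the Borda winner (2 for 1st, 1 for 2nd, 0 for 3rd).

A: 8×0 + 4×0 + 15×2 + 8×2 + 13×1 = 59
B: 8×1 + 4×2 + 15×0 + 8×1 + 13×0 = 24
C: 8×2 + 4×1 + 15×1 + 8×0 + 13×2 = 61

C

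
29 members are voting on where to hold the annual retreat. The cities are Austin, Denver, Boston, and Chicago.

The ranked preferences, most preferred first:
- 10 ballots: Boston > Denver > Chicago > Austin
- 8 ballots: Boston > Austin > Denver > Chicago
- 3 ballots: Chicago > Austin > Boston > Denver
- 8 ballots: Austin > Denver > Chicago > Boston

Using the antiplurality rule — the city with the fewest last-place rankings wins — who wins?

Denver

Last-place votes: Austin 10, Denver 3, Boston 8, Chicago 8.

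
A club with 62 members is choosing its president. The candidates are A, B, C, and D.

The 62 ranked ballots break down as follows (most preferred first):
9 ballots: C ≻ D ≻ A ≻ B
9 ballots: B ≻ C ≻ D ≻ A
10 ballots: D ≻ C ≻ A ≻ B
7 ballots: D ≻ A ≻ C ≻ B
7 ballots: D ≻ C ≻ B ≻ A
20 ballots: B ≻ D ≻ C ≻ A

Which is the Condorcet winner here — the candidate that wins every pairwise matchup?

D

D vs A: 62–0
D vs B: 33–29
D vs C: 44–18
D beats every other candidate.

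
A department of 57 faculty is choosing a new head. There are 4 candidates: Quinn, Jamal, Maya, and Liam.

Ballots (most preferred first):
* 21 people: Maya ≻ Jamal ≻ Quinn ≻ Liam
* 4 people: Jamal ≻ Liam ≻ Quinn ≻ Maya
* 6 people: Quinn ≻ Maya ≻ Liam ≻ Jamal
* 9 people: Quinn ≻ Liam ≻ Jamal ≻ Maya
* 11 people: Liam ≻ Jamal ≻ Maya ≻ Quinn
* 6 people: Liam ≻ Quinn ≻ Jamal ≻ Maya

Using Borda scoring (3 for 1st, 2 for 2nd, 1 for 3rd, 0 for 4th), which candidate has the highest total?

Jamal

Quinn: 21×1 + 4×1 + 6×3 + 9×3 + 11×0 + 6×2 = 82
Jamal: 21×2 + 4×3 + 6×0 + 9×1 + 11×2 + 6×1 = 91
Maya: 21×3 + 4×0 + 6×2 + 9×0 + 11×1 + 6×0 = 86
Liam: 21×0 + 4×2 + 6×1 + 9×2 + 11×3 + 6×3 = 83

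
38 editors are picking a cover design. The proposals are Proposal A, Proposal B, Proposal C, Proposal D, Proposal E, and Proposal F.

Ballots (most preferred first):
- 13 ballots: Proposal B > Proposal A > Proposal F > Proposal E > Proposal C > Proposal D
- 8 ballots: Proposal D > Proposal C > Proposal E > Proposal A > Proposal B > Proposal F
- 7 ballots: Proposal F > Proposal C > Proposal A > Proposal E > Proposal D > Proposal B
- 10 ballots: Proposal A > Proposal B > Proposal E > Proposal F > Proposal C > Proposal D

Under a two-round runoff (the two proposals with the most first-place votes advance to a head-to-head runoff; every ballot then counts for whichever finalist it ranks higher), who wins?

Proposal A

Round 1 first-place votes: Proposal A 10, Proposal B 13, Proposal C 0, Proposal D 8, Proposal E 0, Proposal F 7. Proposal B and Proposal A advance.
Runoff: Proposal B is ranked above Proposal A on 13 ballots, Proposal A above Proposal B on 25.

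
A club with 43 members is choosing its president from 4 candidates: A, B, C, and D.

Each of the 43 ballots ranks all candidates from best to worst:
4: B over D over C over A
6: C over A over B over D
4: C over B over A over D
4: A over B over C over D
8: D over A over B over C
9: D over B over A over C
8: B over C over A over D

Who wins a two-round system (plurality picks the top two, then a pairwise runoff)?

Round 1 first-place votes: A 4, B 12, C 10, D 17. D and B advance.
Runoff: D is ranked above B on 17 ballots, B above D on 26.

B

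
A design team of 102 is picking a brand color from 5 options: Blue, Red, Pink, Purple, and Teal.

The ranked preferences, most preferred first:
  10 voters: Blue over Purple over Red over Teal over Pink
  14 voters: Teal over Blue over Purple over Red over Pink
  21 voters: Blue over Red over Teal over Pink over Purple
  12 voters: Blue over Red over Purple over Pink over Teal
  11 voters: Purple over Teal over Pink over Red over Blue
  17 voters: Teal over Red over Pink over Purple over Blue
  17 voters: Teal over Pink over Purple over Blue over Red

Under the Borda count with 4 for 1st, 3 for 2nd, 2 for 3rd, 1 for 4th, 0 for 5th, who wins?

Blue: 10×4 + 14×3 + 21×4 + 12×4 + 11×0 + 17×0 + 17×1 = 231
Red: 10×2 + 14×1 + 21×3 + 12×3 + 11×1 + 17×3 + 17×0 = 195
Pink: 10×0 + 14×0 + 21×1 + 12×1 + 11×2 + 17×2 + 17×3 = 140
Purple: 10×3 + 14×2 + 21×0 + 12×2 + 11×4 + 17×1 + 17×2 = 177
Teal: 10×1 + 14×4 + 21×2 + 12×0 + 11×3 + 17×4 + 17×4 = 277

Teal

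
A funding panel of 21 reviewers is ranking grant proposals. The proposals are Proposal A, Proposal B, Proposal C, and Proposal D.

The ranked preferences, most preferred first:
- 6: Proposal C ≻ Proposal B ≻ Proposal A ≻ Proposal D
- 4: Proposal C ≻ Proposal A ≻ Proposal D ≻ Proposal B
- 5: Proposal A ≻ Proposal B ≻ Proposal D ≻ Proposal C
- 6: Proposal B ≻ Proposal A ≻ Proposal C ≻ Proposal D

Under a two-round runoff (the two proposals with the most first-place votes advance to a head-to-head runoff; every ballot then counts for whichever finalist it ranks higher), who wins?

Proposal B

Round 1 first-place votes: Proposal A 5, Proposal B 6, Proposal C 10, Proposal D 0. Proposal C and Proposal B advance.
Runoff: Proposal C is ranked above Proposal B on 10 ballots, Proposal B above Proposal C on 11.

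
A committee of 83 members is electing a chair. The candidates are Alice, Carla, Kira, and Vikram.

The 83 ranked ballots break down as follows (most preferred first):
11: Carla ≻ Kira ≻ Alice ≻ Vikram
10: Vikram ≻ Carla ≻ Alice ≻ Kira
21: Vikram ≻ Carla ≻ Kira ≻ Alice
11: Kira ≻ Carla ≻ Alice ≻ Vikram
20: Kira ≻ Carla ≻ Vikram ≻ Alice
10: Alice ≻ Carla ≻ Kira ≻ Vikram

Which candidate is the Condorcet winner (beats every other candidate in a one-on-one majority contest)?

Carla vs Alice: 73–10
Carla vs Kira: 52–31
Carla vs Vikram: 52–31
Carla beats every other candidate.

Carla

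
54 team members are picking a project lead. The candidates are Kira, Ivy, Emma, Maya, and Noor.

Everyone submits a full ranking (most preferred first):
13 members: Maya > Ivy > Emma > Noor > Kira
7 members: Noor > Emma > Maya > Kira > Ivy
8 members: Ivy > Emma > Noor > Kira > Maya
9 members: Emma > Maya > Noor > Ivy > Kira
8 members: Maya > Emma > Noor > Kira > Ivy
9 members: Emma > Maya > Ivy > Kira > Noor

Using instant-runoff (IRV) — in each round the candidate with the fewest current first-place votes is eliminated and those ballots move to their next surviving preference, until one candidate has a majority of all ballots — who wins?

Emma

Round 1: Kira 0, Ivy 8, Emma 18, Maya 21, Noor 7. Kira eliminated.
Round 2: Ivy 8, Emma 18, Maya 21, Noor 7. Noor eliminated.
Round 3: Ivy 8, Emma 25, Maya 21. Ivy eliminated.
Round 4: Emma 33, Maya 21. Emma has a majority (≥28).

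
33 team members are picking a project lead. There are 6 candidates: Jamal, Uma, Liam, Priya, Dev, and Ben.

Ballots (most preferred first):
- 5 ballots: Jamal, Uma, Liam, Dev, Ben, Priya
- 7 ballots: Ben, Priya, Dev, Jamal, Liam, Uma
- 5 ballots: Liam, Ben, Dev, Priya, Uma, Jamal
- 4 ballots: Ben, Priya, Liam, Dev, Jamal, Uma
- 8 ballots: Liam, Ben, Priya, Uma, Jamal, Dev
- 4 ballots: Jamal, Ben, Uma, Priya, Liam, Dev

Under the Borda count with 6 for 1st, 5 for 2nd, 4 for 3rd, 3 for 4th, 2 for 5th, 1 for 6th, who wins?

Ben

Jamal: 5×6 + 7×3 + 5×1 + 4×2 + 8×2 + 4×6 = 104
Uma: 5×5 + 7×1 + 5×2 + 4×1 + 8×3 + 4×4 = 86
Liam: 5×4 + 7×2 + 5×6 + 4×4 + 8×6 + 4×2 = 136
Priya: 5×1 + 7×5 + 5×3 + 4×5 + 8×4 + 4×3 = 119
Dev: 5×3 + 7×4 + 5×4 + 4×3 + 8×1 + 4×1 = 87
Ben: 5×2 + 7×6 + 5×5 + 4×6 + 8×5 + 4×5 = 161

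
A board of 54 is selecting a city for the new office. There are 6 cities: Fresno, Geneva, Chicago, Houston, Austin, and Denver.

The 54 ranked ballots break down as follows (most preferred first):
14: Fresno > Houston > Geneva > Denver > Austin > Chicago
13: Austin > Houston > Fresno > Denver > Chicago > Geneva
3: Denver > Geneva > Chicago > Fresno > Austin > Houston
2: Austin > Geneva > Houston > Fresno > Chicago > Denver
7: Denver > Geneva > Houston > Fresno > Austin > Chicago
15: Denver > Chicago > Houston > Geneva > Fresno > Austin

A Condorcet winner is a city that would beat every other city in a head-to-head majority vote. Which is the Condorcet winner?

Houston

Houston vs Fresno: 37–17
Houston vs Geneva: 42–12
Houston vs Chicago: 36–18
Houston vs Austin: 36–18
Houston vs Denver: 29–25
Houston beats every other city.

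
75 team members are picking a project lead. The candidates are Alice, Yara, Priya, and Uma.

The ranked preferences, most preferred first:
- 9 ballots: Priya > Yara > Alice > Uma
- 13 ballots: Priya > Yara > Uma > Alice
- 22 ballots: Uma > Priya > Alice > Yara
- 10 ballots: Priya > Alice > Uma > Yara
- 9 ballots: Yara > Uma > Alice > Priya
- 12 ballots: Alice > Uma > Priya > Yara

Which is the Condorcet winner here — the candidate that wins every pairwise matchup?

Uma

Uma vs Alice: 44–31
Uma vs Yara: 44–31
Uma vs Priya: 43–32
Uma beats every other candidate.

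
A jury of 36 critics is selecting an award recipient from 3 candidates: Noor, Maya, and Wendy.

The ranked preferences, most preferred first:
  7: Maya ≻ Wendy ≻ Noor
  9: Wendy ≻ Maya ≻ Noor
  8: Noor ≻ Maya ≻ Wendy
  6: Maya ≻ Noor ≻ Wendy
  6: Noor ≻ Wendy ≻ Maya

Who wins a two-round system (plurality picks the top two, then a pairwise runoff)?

Maya

Round 1 first-place votes: Noor 14, Maya 13, Wendy 9. Noor and Maya advance.
Runoff: Noor is ranked above Maya on 14 ballots, Maya above Noor on 22.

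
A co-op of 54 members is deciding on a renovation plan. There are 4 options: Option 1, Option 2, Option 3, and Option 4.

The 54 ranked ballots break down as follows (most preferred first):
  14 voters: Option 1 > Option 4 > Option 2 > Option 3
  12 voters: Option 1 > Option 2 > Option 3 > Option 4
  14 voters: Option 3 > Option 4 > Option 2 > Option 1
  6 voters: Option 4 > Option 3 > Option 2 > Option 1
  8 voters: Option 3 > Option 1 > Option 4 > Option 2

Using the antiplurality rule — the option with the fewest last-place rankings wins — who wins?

Option 2

Last-place votes: Option 1 20, Option 2 8, Option 3 14, Option 4 12.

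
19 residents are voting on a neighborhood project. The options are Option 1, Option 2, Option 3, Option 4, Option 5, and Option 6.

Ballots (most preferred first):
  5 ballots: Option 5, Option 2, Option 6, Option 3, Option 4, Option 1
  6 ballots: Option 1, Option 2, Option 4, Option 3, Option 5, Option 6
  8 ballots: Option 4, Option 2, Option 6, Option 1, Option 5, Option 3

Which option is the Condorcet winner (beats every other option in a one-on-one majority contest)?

Option 2 vs Option 1: 13–6
Option 2 vs Option 3: 19–0
Option 2 vs Option 4: 11–8
Option 2 vs Option 5: 14–5
Option 2 vs Option 6: 19–0
Option 2 beats every other option.

Option 2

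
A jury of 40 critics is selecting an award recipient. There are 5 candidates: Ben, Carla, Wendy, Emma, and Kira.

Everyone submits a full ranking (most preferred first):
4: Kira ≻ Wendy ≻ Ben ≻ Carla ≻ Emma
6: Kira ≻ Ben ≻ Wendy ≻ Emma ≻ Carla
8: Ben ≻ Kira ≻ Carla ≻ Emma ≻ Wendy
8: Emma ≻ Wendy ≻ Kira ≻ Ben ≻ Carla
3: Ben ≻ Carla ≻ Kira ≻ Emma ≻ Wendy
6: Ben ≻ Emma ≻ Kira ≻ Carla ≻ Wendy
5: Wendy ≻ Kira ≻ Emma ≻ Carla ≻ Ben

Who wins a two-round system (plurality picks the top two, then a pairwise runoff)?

Kira

Round 1 first-place votes: Ben 17, Carla 0, Wendy 5, Emma 8, Kira 10. Ben and Kira advance.
Runoff: Ben is ranked above Kira on 17 ballots, Kira above Ben on 23.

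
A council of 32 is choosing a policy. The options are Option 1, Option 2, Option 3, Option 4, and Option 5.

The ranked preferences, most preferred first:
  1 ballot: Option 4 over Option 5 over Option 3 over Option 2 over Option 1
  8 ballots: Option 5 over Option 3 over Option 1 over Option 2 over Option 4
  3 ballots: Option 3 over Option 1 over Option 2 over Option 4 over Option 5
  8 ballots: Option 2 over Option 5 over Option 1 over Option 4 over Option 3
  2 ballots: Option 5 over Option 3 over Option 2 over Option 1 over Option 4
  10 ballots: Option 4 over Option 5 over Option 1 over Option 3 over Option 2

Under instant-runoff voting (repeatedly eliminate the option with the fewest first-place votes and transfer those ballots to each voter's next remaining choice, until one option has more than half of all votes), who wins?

Option 2

Round 1: Option 1 0, Option 2 8, Option 3 3, Option 4 11, Option 5 10. Option 1 eliminated.
Round 2: Option 2 8, Option 3 3, Option 4 11, Option 5 10. Option 3 eliminated.
Round 3: Option 2 11, Option 4 11, Option 5 10. Option 5 eliminated.
Round 4: Option 2 21, Option 4 11. Option 2 has a majority (≥17).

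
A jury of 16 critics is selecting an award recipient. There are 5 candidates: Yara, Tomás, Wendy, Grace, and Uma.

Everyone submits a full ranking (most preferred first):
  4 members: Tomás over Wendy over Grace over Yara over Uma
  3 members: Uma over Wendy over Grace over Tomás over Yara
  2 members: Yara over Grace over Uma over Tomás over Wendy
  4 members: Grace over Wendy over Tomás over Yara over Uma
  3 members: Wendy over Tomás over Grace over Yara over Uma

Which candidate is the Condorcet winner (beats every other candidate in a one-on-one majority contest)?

Wendy vs Yara: 14–2
Wendy vs Tomás: 10–6
Wendy vs Grace: 10–6
Wendy vs Uma: 11–5
Wendy beats every other candidate.

Wendy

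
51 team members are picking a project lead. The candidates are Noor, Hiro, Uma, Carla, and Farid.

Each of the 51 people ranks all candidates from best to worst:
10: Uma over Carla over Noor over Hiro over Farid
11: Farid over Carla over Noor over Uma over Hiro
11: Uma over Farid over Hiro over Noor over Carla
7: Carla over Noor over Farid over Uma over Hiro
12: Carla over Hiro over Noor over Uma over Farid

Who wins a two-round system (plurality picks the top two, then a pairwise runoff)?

Carla

Round 1 first-place votes: Noor 0, Hiro 0, Uma 21, Carla 19, Farid 11. Uma and Carla advance.
Runoff: Uma is ranked above Carla on 21 ballots, Carla above Uma on 30.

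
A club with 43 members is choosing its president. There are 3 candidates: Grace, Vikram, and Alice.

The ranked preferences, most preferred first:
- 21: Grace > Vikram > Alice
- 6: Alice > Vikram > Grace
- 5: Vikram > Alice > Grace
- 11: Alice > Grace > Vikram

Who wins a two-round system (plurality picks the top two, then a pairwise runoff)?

Round 1 first-place votes: Grace 21, Vikram 5, Alice 17. Grace and Alice advance.
Runoff: Grace is ranked above Alice on 21 ballots, Alice above Grace on 22.

Alice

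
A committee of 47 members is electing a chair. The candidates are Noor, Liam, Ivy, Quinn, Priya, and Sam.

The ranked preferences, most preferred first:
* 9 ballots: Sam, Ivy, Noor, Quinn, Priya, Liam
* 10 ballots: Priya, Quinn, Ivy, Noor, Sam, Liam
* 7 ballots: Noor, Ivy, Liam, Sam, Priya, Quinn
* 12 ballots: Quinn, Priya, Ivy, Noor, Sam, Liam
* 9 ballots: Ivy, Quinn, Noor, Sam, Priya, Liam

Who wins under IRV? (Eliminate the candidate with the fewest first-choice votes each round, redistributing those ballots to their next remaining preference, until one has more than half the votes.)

Ivy

Round 1: Noor 7, Liam 0, Ivy 9, Quinn 12, Priya 10, Sam 9. Liam eliminated.
Round 2: Noor 7, Ivy 9, Quinn 12, Priya 10, Sam 9. Noor eliminated.
Round 3: Ivy 16, Quinn 12, Priya 10, Sam 9. Sam eliminated.
Round 4: Ivy 25, Quinn 12, Priya 10. Ivy has a majority (≥24).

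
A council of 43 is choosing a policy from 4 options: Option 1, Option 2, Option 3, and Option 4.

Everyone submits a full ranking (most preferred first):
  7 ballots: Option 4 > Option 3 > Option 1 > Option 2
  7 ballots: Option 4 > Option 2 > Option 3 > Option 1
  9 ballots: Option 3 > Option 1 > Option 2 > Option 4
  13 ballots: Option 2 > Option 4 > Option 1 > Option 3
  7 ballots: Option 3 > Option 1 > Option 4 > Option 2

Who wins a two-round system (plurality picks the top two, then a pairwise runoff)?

Option 4

Round 1 first-place votes: Option 1 0, Option 2 13, Option 3 16, Option 4 14. Option 3 and Option 4 advance.
Runoff: Option 3 is ranked above Option 4 on 16 ballots, Option 4 above Option 3 on 27.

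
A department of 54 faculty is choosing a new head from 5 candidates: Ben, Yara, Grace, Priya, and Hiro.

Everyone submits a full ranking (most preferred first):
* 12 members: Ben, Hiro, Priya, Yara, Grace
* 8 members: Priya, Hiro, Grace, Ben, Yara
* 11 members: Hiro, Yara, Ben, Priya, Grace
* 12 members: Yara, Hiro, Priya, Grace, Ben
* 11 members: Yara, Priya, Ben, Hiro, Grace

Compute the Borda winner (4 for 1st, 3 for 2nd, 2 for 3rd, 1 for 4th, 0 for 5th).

Ben: 12×4 + 8×1 + 11×2 + 12×0 + 11×2 = 100
Yara: 12×1 + 8×0 + 11×3 + 12×4 + 11×4 = 137
Grace: 12×0 + 8×2 + 11×0 + 12×1 + 11×0 = 28
Priya: 12×2 + 8×4 + 11×1 + 12×2 + 11×3 = 124
Hiro: 12×3 + 8×3 + 11×4 + 12×3 + 11×1 = 151

Hiro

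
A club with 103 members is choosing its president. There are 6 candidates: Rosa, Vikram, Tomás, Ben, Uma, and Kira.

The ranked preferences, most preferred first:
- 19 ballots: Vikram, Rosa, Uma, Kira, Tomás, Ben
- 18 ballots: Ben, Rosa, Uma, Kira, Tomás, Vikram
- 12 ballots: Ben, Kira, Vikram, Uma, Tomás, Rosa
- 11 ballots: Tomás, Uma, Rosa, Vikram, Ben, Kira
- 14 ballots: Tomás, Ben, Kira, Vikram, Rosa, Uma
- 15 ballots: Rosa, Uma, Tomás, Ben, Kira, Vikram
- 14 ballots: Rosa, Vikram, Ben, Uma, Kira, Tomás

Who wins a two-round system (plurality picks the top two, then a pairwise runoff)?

Round 1 first-place votes: Rosa 29, Vikram 19, Tomás 25, Ben 30, Uma 0, Kira 0. Ben and Rosa advance.
Runoff: Ben is ranked above Rosa on 44 ballots, Rosa above Ben on 59.

Rosa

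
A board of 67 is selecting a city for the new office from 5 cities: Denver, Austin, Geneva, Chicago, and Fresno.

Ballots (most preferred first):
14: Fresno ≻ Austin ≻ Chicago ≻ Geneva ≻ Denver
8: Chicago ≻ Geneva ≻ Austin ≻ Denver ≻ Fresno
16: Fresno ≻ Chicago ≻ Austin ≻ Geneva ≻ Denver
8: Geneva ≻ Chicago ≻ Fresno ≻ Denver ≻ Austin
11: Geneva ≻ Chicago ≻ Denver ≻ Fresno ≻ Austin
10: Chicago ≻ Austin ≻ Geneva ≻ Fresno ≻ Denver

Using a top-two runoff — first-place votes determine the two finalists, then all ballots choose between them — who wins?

Geneva

Round 1 first-place votes: Denver 0, Austin 0, Geneva 19, Chicago 18, Fresno 30. Fresno and Geneva advance.
Runoff: Fresno is ranked above Geneva on 30 ballots, Geneva above Fresno on 37.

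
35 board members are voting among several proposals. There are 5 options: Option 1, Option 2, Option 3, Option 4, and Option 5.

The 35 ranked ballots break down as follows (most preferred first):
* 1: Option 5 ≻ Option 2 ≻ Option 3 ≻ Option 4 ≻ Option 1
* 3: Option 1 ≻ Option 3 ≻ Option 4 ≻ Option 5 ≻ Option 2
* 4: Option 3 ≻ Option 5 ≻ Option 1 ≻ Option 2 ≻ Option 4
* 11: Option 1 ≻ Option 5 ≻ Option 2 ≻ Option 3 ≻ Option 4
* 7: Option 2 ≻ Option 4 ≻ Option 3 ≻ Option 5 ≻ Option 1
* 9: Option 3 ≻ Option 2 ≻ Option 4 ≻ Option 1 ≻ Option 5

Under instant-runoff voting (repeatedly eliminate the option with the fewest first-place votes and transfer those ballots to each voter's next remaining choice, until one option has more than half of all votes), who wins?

Option 3

Round 1: Option 1 14, Option 2 7, Option 3 13, Option 4 0, Option 5 1. Option 4 eliminated.
Round 2: Option 1 14, Option 2 7, Option 3 13, Option 5 1. Option 5 eliminated.
Round 3: Option 1 14, Option 2 8, Option 3 13. Option 2 eliminated.
Round 4: Option 1 14, Option 3 21. Option 3 has a majority (≥18).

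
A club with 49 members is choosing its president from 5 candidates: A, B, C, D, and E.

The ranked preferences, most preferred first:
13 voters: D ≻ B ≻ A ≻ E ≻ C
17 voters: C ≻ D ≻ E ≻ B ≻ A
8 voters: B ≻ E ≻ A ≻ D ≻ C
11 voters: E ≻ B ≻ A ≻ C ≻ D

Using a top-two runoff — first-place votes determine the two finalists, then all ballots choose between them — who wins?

Round 1 first-place votes: A 0, B 8, C 17, D 13, E 11. C and D advance.
Runoff: C is ranked above D on 28 ballots, D above C on 21.

C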